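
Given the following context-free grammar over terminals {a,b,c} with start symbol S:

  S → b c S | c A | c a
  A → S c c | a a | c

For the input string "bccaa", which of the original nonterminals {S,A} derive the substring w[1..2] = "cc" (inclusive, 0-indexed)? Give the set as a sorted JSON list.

CNF form of G:
  S -> T0 A | T0 T1 | T2 X4
  A -> S X3 | T1 T1 | c
  T0 -> c
  T1 -> a
  T2 -> b
  X3 -> T0 T0
  X4 -> T0 S

CYK table (by increasing span), restricted to cells inside w[1..2]:
  [1..1]={A,T0}  "c"  orig:{A}
  [2..2]={A,T0}  "c"  orig:{A}
  [1..2]={S,X3}  "cc"  orig:{S}

Original NTs in T[1,2] deriving "cc": ["S"]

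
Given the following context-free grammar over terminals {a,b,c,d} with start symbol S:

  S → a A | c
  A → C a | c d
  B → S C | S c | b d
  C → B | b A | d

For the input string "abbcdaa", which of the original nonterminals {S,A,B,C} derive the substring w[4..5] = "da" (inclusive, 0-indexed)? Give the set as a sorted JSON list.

CNF form of G:
  S -> T0 A | c
  A -> C T0 | T1 T2
  B -> S C | S T1 | T3 T2
  C -> S C | S T1 | T3 A | T3 T2 | d
  T0 -> a
  T1 -> c
  T2 -> d
  T3 -> b

CYK table (by increasing span) (cells [i..j] with 4 ≤ i ≤ j ≤ 5 only):
  cell(4,4) d: {C,T2}  orig:{C}
  cell(5,5) a: {T0}  orig:{}
  cell(4,5) da: {A}

Original NTs in T[4,5] deriving "da": ["A"]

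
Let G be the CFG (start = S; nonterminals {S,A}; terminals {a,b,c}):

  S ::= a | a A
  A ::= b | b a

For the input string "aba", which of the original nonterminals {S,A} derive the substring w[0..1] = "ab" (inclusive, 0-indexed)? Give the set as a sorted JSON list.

Convert to CNF:
  S -> T1 A | a
  A -> T0 T1 | b
  T0 -> b
  T1 -> a

Fill CYK table bottom-up (cells [i..j] with 0 ≤ i ≤ j ≤ 1 only):
  T[0,0] 'a' = {S,T1}  orig:{S}
  T[1,1] 'b' = {A,T0}  orig:{A}
  T[0,1] 'ab' = {S}

Original NTs in T[0,1] deriving "ab": ["S"]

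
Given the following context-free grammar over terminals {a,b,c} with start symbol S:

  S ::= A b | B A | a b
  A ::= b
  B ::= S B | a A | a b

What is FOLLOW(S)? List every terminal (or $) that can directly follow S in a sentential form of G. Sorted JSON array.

FIRST iteration:
iter 1:
  A via A→b: +{b}
  B via B→a A: +{a}
  S via S→A b: +{b}
  S via S→B A: +{a}
  FIRST(S)={a,b}  FIRST(A)={b}  FIRST(B)={a}
iter 2:
  B via B→S B: +{b}
  FIRST(S)={a,b}  FIRST(A)={b}  FIRST(B)={a,b}
iter 3: (no change)
  FIRST(S)={a,b}  FIRST(A)={b}  FIRST(B)={a,b}

FOLLOW iteration:
seed FOLLOW(S) with $
round 1:
  B→S B: FOLLOW(S) ⊇ FIRST(B) = {a,b}; new: +{a,b}
  S→A b: FOLLOW(A) ⊇ FIRST(b) = {b}; new: +{b}
  S→B A: FOLLOW(B) ⊇ FIRST(A) = {b}; new: +{b}
  S→B A: FOLLOW(A) ⊇ FOLLOW(S) ⊇ {$,a,b}; new: +{$,a}
  FOLLOW(S)={$,a,b}  FOLLOW(A)={$,a,b}  FOLLOW(B)={b}
round 2: (stable)
  FOLLOW(S)={$,a,b}  FOLLOW(A)={$,a,b}  FOLLOW(B)={b}

FOLLOW(S) = ["$", "a", "b"]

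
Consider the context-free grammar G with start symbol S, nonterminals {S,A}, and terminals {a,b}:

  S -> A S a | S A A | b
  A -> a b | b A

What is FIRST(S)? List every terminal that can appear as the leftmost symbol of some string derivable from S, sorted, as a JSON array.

Compute FIRST by fixpoint:
[1]
  A via A→a b: +{a}
  A via A→b A: +{b}
  S via S→A S a: +{a,b}
  S: {a,b}  A: {a,b}
[2] done
  S: {a,b}  A: {a,b}

FIRST(S) = ["a", "b"]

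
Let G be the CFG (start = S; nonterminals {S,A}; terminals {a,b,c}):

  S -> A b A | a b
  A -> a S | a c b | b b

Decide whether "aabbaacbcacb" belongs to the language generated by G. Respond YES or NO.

CNF form of G:
  S -> A X4 | T0 T2
  A -> T0 S | T0 X3 | T2 T2
  T0 -> a
  T1 -> c
  T2 -> b
  X3 -> T1 T2
  X4 -> T2 A

Fill CYK table bottom-up:
  T[0,0] 'a' = {T0}  orig:{}
  T[1,1] 'a' = {T0}  orig:{}
  T[2,2] 'b' = {T2}  orig:{}
  T[3,3] 'b' = {T2}  orig:{}
  T[4,4] 'a' = {T0}  orig:{}
  T[5,5] 'a' = {T0}  orig:{}
  T[6,6] 'c' = {T1}  orig:{}
  T[7,7] 'b' = {T2}  orig:{}
  T[8,8] 'c' = {T1}  orig:{}
  T[9,9] 'a' = {T0}  orig:{}
  T[10,10] 'c' = {T1}  orig:{}
  T[11,11] 'b' = {T2}  orig:{}
  T[0,1] 'aa' = ∅
  T[1,2] 'ab' = {S}
  T[2,3] 'bb' = {A}
  T[3,4] 'ba' = ∅
  T[4,5] 'aa' = ∅
  T[5,6] 'ac' = ∅
  T[6,7] 'cb' = {X3}  orig:{}
  T[7,8] 'bc' = ∅
  T[8,9] 'ca' = ∅
  T[9,10] 'ac' = ∅
  T[10,11] 'cb' = {X3}  orig:{}
  T[0,2] 'aab' = {A}
  T[1,3] 'abb' = ∅
  T[2,4] 'bba' = ∅
  T[3,5] 'baa' = ∅
  T[4,6] 'aac' = ∅
  T[5,7] 'acb' = {A}
  T[6,8] 'cbc' = ∅
  T[7,9] 'bca' = ∅
  T[8,10] 'cac' = ∅
  T[9,11] 'acb' = {A}
  T[0,3] 'aabb' = ∅
  T[1,4] 'abba' = ∅
  T[2,5] 'bbaa' = ∅
  T[3,6] 'baac' = ∅
  T[4,7] 'aacb' = ∅
  T[5,8] 'acbc' = ∅
  T[6,9] 'cbca' = ∅
  T[7,10] 'bcac' = ∅
  T[8,11] 'cacb' = ∅
  T[0,4] 'aabba' = ∅
  T[1,5] 'abbaa' = ∅
  T[2,6] 'bbaac' = ∅
  T[3,7] 'baacb' = ∅
  T[4,8] 'aacbc' = ∅
  T[5,9] 'acbca' = ∅
  T[6,10] 'cbcac' = ∅
  T[7,11] 'bcacb' = ∅
  T[0,5] 'aabbaa' = ∅
  T[1,6] 'abbaac' = ∅
  T[2,7] 'bbaacb' = ∅
  T[3,8] 'baacbc' = ∅
  T[4,9] 'aacbca' = ∅
  T[5,10] 'acbcac' = ∅
  T[6,11] 'cbcacb' = ∅
  T[0,6] 'aabbaac' = ∅
  T[1,7] 'abbaacb' = ∅
  T[2,8] 'bbaacbc' = ∅
  T[3,9] 'baacbca' = ∅
  T[4,10] 'aacbcac' = ∅
  T[5,11] 'acbcacb' = ∅
  T[0,7] 'aabbaacb' = ∅
  T[1,8] 'abbaacbc' = ∅
  T[2,9] 'bbaacbca' = ∅
  T[3,10] 'baacbcac' = ∅
  T[4,11] 'aacbcacb' = ∅
  T[0,8] 'aabbaacbc' = ∅
  T[1,9] 'abbaacbca' = ∅
  T[2,10] 'bbaacbcac' = ∅
  T[3,11] 'baacbcacb' = ∅
  T[0,9] 'aabbaacbca' = ∅
  T[1,10] 'abbaacbcac' = ∅
  T[2,11] 'bbaacbcacb' = ∅
  T[0,10] 'aabbaacbcac' = ∅
  T[1,11] 'abbaacbcacb' = ∅
  T[0,11] 'aabbaacbcacb' = ∅

S ∉ T[0,11] ⇒ NO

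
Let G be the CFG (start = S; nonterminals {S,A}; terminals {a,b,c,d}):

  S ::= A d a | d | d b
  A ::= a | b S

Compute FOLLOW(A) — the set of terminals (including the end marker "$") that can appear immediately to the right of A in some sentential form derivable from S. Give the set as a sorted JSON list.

FIRST iteration:
[1]
  A via A→a: +{a}
  A via A→b S: +{b}
  S via S→A d a: +{a,b}
  S via S→d: +{d}
  S: {a,b,d}  A: {a,b}
[2] done
  S: {a,b,d}  A: {a,b}

FOLLOW sets:
initialize: $ ∈ FOLLOW(S)
pass 1:
  S→A d a: FOLLOW(A) ⊇ FIRST(d) = {d}; new: +{d}
  S: {$}  A: {d}
pass 2:
  A→b S: FOLLOW(S) ⊇ FOLLOW(A) ⊇ {d}; new: +{d}
  S: {$,d}  A: {d}
pass 3: (no change)
  S: {$,d}  A: {d}

FOLLOW(A) = ["d"]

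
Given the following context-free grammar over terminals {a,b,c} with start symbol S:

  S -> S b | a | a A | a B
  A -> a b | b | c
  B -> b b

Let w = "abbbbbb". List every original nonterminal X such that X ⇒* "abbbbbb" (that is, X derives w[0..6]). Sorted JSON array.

Convert to CNF:
  S -> S T1 | T0 A | T0 B | a
  A -> T0 T1 | b | c
  B -> T1 T1
  T0 -> a
  T1 -> b

Fill CYK table bottom-up — only the sub-triangle for w[0..6]:
  T[0,0] 'a' = {S,T0}  orig:{S}
  T[1,1] 'b' = {A,T1}  orig:{A}
  T[2,2] 'b' = {A,T1}  orig:{A}
  T[3,3] 'b' = {A,T1}  orig:{A}
  T[4,4] 'b' = {A,T1}  orig:{A}
  T[5,5] 'b' = {A,T1}  orig:{A}
  T[6,6] 'b' = {A,T1}  orig:{A}
  T[0,1] 'ab' = {A,S}
  T[1,2] 'bb' = {B}
  T[2,3] 'bb' = {B}
  T[3,4] 'bb' = {B}
  T[4,5] 'bb' = {B}
  T[5,6] 'bb' = {B}
  T[0,2] 'abb' = {S}
  T[1,3] 'bbb' = ∅
  T[2,4] 'bbb' = ∅
  T[3,5] 'bbb' = ∅
  T[4,6] 'bbb' = ∅
  T[0,3] 'abbb' = {S}
  T[1,4] 'bbbb' = ∅
  T[2,5] 'bbbb' = ∅
  T[3,6] 'bbbb' = ∅
  T[0,4] 'abbbb' = {S}
  T[1,5] 'bbbbb' = ∅
  T[2,6] 'bbbbb' = ∅
  T[0,5] 'abbbbb' = {S}
  T[1,6] 'bbbbbb' = ∅
  T[0,6] 'abbbbbb' = {S}

Original NTs in T[0,6] deriving "abbbbbb": ["S"]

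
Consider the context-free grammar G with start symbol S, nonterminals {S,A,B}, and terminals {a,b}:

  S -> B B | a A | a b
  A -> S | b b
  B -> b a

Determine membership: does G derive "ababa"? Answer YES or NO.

Convert to CNF:
  S -> B B | T0 A | T0 T1
  A -> B B | T0 A | T0 T1 | T1 T1
  B -> T1 T0
  T0 -> a
  T1 -> b

Fill CYK table bottom-up:
  [0..0]={T0}  "a"  orig:{}
  [1..1]={T1}  "b"  orig:{}
  [2..2]={T0}  "a"  orig:{}
  [3..3]={T1}  "b"  orig:{}
  [4..4]={T0}  "a"  orig:{}
  [0..1]={A,S}  "ab"
  [1..2]={B}  "ba"
  [2..3]={A,S}  "ab"
  [3..4]={B}  "ba"
  [0..2]=∅  "aba"
  [1..3]=∅  "bab"
  [2..4]=∅  "aba"
  [0..3]=∅  "abab"
  [1..4]={A,S}  "baba"
  [0..4]={A,S}  "ababa"

S ∈ T[0,4] ⇒ YES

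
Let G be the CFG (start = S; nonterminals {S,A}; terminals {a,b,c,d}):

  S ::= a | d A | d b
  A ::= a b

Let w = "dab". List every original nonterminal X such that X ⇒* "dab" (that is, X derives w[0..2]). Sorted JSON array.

CNF form of G:
  S -> T2 A | T2 T1 | a
  A -> T0 T1
  T0 -> a
  T1 -> b
  T2 -> d

CYK table (by increasing span) (cells [i..j] with 0 ≤ i ≤ j ≤ 2 only):
  T[0,0] 'd' = {T2}  orig:{}
  T[1,1] 'a' = {S,T0}  orig:{S}
  T[2,2] 'b' = {T1}  orig:{}
  T[0,1] 'da' = ∅
  T[1,2] 'ab' = {A}
  T[0,2] 'dab' = {S}

Original NTs in T[0,2] deriving "dab": ["S"]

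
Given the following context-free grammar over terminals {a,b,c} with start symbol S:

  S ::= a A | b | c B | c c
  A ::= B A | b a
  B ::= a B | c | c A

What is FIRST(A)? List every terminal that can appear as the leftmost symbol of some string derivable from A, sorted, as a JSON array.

Compute FIRST by fixpoint:
pass 1:
  A via A→b a: +{b}
  B via B→a B: +{a}
  B via B→c: +{c}
  S via S→a A: +{a}
  S via S→b: +{b}
  S via S→c B: +{c}
  S: {a,b,c}  A: {b}  B: {a,c}
pass 2:
  A via A→B A: +{a,c}
  S: {a,b,c}  A: {a,b,c}  B: {a,c}
pass 3: (no change)
  S: {a,b,c}  A: {a,b,c}  B: {a,c}

FIRST(A) = ["a", "b", "c"]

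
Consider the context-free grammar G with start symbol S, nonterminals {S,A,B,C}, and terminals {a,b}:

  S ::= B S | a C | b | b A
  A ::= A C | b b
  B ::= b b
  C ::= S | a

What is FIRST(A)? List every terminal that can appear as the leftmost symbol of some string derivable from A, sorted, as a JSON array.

FIRST iteration:
pass 1:
  A via A→b b: +{b}
  B via B→b b: +{b}
  C via C→a: +{a}
  S via S→B S: +{b}
  S via S→a C: +{a}
  FIRST[S]={a,b}  FIRST[A]={b}  FIRST[B]={b}  FIRST[C]={a}
pass 2:
  C via C→S: +{b}
  FIRST[S]={a,b}  FIRST[A]={b}  FIRST[B]={b}  FIRST[C]={a,b}
pass 3: — fixpoint
  FIRST[S]={a,b}  FIRST[A]={b}  FIRST[B]={b}  FIRST[C]={a,b}

FIRST(A) = ["b"]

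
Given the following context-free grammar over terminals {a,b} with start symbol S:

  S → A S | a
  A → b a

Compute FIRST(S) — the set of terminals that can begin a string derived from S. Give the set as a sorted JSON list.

FIRST iteration:
[1]
  A via A→b a: +{b}
  S via S→A S: +{b}
  S via S→a: +{a}
  S: {a,b}  A: {b}
[2] (no change)
  S: {a,b}  A: {b}

FIRST(S) = ["a", "b"]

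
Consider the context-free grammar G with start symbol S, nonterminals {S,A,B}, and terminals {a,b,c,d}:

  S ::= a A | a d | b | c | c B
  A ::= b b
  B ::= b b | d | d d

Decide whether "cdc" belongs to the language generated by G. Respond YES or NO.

CNF form of G:
  S -> T2 A | T2 T1 | T3 B | b | c
  A -> T0 T0
  B -> T0 T0 | T1 T1 | d
  T0 -> b
  T1 -> d
  T2 -> a
  T3 -> c

CYK fill:
  cell(0,0) c: {S,T3}  orig:{S}
  cell(1,1) d: {B,T1}  orig:{B}
  cell(2,2) c: {S,T3}  orig:{S}
  cell(0,1) cd: {S}
  cell(1,2) dc: ∅
  cell(0,2) cdc: ∅

S ∉ T[0,2] ⇒ NO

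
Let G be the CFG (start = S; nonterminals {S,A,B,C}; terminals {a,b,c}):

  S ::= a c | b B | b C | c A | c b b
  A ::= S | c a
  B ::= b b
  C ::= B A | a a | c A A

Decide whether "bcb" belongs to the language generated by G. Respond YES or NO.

CNF form of G:
  S -> T0 T1 | T1 A | T1 X5 | T2 B | T2 C
  A -> T0 T1 | T1 A | T1 T0 | T1 X3 | T2 B | T2 C
  B -> T2 T2
  C -> B A | T0 T0 | T1 X4
  T0 -> a
  T1 -> c
  T2 -> b
  X3 -> T2 T2
  X4 -> A A
  X5 -> T2 T2

CYK fill:
  [0..0]={T2}  "b"  orig:{}
  [1..1]={T1}  "c"  orig:{}
  [2..2]={T2}  "b"  orig:{}
  [0..1]=∅  "bc"
  [1..2]=∅  "cb"
  [0..2]=∅  "bcb"

S ∉ T[0,2] ⇒ NO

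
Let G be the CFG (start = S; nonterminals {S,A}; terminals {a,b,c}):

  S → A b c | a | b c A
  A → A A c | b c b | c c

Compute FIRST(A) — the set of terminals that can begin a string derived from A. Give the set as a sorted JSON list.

FIRST iteration:
[1]
  A via A→b c b: +{b}
  A via A→c c: +{c}
  S via S→A b c: +{b,c}
  S via S→a: +{a}
  FIRST[S]={a,b,c}  FIRST[A]={b,c}
[2] — fixpoint
  FIRST[S]={a,b,c}  FIRST[A]={b,c}

FIRST(A) = ["b", "c"]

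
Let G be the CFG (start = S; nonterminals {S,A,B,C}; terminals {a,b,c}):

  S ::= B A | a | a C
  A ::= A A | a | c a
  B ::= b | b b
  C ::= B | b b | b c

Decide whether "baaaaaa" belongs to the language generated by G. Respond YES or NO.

CNF form of G:
  S -> B A | T1 C | a
  A -> A A | T0 T1 | a
  B -> T2 T2 | b
  C -> T2 T0 | T2 T2 | b
  T0 -> c
  T1 -> a
  T2 -> b

CYK fill:
  cell(0,0) b: {B,C,T2}  orig:{B,C}
  cell(1,1) a: {A,S,T1}  orig:{A,S}
  cell(2,2) a: {A,S,T1}  orig:{A,S}
  cell(3,3) a: {A,S,T1}  orig:{A,S}
  cell(4,4) a: {A,S,T1}  orig:{A,S}
  cell(5,5) a: {A,S,T1}  orig:{A,S}
  cell(6,6) a: {A,S,T1}  orig:{A,S}
  cell(0,1) ba: {S}
  cell(1,2) aa: {A}
  cell(2,3) aa: {A}
  cell(3,4) aa: {A}
  cell(4,5) aa: {A}
  cell(5,6) aa: {A}
  cell(0,2) baa: {S}
  cell(1,3) aaa: {A}
  cell(2,4) aaa: {A}
  cell(3,5) aaa: {A}
  cell(4,6) aaa: {A}
  cell(0,3) baaa: {S}
  cell(1,4) aaaa: {A}
  cell(2,5) aaaa: {A}
  cell(3,6) aaaa: {A}
  cell(0,4) baaaa: {S}
  cell(1,5) aaaaa: {A}
  cell(2,6) aaaaa: {A}
  cell(0,5) baaaaa: {S}
  cell(1,6) aaaaaa: {A}
  cell(0,6) baaaaaa: {S}

S ∈ T[0,6] ⇒ YES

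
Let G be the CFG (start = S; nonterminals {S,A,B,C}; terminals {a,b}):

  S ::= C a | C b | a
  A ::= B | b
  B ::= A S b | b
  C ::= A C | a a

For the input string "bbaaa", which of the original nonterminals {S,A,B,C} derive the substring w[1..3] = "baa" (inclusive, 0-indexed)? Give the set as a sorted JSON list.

CNF form of G:
  S -> C T0 | C T1 | a
  A -> A X2 | b
  B -> A X3 | b
  C -> A C | T1 T1
  T0 -> b
  T1 -> a
  X2 -> S T0
  X3 -> S T0

CYK fill (cells [i..j] with 1 ≤ i ≤ j ≤ 3 only):
  [1..1]={A,B,T0}  "b"  orig:{A,B}
  [2..2]={S,T1}  "a"  orig:{S}
  [3..3]={S,T1}  "a"  orig:{S}
  [1..2]=∅  "ba"
  [2..3]={C}  "aa"
  [1..3]={C}  "baa"

Original NTs in T[1,3] deriving "baa": ["C"]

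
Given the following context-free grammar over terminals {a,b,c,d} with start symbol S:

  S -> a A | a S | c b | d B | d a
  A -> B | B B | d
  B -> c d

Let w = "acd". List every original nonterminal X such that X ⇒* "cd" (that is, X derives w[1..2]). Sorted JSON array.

CNF form of G:
  S -> T0 T3 | T1 B | T1 T2 | T2 A | T2 S
  A -> B B | T0 T1 | d
  B -> T0 T1
  T0 -> c
  T1 -> d
  T2 -> a
  T3 -> b

Fill CYK table bottom-up, restricted to cells inside w[1..2]:
  [1..1]={T0}  "c"  orig:{}
  [2..2]={A,T1}  "d"  orig:{A}
  [1..2]={A,B}  "cd"

Original NTs in T[1,2] deriving "cd": ["A", "B"]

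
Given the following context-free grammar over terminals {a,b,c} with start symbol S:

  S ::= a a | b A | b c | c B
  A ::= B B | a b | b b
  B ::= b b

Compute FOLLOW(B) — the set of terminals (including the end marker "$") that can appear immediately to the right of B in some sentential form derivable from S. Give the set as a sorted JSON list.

FIRST sets, iterate to fixpoint:
[1]
  A via A→a b: +{a}
  A via A→b b: +{b}
  B via B→b b: +{b}
  S via S→a a: +{a}
  S via S→b A: +{b}
  S via S→c B: +{c}
  FIRST[S]={a,b,c}  FIRST[A]={a,b}  FIRST[B]={b}
[2] done
  FIRST[S]={a,b,c}  FIRST[A]={a,b}  FIRST[B]={b}

Compute FOLLOW by fixpoint:
initialize: $ ∈ FOLLOW(S)
round 1:
  A→B B: FOLLOW(B) ⊇ FIRST(B) = {b}; new: +{b}
  S→b A: FOLLOW(A) ⊇ FOLLOW(S) ⊇ {$}; new: +{$}
  S→c B: FOLLOW(B) ⊇ FOLLOW(S) ⊇ {$}; new: +{$}
  S: {$}  A: {$}  B: {$,b}
round 2: (no change)
  S: {$}  A: {$}  B: {$,b}

FOLLOW(B) = ["$", "b"]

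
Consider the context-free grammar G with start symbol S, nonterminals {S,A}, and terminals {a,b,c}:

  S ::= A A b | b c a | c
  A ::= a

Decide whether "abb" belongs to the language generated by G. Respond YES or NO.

Convert to CNF:
  S -> A X3 | T0 X4 | c
  A -> a
  T0 -> b
  T1 -> c
  T2 -> a
  X3 -> A T0
  X4 -> T1 T2

Fill CYK table bottom-up:
  T[0,0] 'a' = {A,T2}  orig:{A}
  T[1,1] 'b' = {T0}  orig:{}
  T[2,2] 'b' = {T0}  orig:{}
  T[0,1] 'ab' = {X3}  orig:{}
  T[1,2] 'bb' = ∅
  T[0,2] 'abb' = ∅

S ∉ T[0,2] ⇒ NO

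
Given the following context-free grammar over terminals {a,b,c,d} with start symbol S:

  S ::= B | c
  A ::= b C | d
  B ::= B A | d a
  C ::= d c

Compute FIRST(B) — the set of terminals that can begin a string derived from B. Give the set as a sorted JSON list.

Compute FIRST by fixpoint:
iter 1:
  A via A→b C: +{b}
  A via A→d: +{d}
  B via B→d a: +{d}
  C via C→d c: +{d}
  S via S→B: +{d}
  S via S→c: +{c}
  FIRST(S)={c,d}  FIRST(A)={b,d}  FIRST(B)={d}  FIRST(C)={d}
iter 2: done
  FIRST(S)={c,d}  FIRST(A)={b,d}  FIRST(B)={d}  FIRST(C)={d}

FIRST(B) = ["d"]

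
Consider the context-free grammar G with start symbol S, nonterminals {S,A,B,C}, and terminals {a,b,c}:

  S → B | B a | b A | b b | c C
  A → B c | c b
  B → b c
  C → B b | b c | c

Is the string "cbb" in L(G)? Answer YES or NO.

CNF form of G:
  S -> B T2 | T0 C | T1 A | T1 T0 | T1 T1
  A -> B T0 | T0 T1
  B -> T1 T0
  C -> B T1 | T1 T0 | c
  T0 -> c
  T1 -> b
  T2 -> a

CYK table (by increasing span):
  T[0,0] 'c' = {C,T0}  orig:{C}
  T[1,1] 'b' = {T1}  orig:{}
  T[2,2] 'b' = {T1}  orig:{}
  T[0,1] 'cb' = {A}
  T[1,2] 'bb' = {S}
  T[0,2] 'cbb' = ∅

S ∉ T[0,2] ⇒ NO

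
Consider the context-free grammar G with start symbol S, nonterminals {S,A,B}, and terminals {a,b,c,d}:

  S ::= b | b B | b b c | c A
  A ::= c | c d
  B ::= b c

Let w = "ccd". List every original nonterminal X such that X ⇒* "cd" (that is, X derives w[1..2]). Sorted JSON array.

CNF form of G:
  S -> T0 A | T2 B | T2 X3 | b
  A -> T0 T1 | c
  B -> T2 T0
  T0 -> c
  T1 -> d
  T2 -> b
  X3 -> T2 T0

Fill CYK table bottom-up, restricted to cells inside w[1..2]:
  T[1,1] 'c' = {A,T0}  orig:{A}
  T[2,2] 'd' = {T1}  orig:{}
  T[1,2] 'cd' = {A}

Original NTs in T[1,2] deriving "cd": ["A"]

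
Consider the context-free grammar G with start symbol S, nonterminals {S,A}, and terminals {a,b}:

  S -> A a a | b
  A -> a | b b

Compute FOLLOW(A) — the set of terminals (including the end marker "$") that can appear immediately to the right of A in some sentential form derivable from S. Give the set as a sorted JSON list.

FIRST iteration:
round 1:
  A via A→a: +{a}
  A via A→b b: +{b}
  S via S→A a a: +{a,b}
  S: {a,b}  A: {a,b}
round 2: done
  S: {a,b}  A: {a,b}

Compute FOLLOW by fixpoint:
FOLLOW(S) := {$}
iter 1:
  S→A a a: FOLLOW(A) ⊇ FIRST(a) = {a}; new: +{a}
  FOLLOW[S]={$}  FOLLOW[A]={a}
iter 2: done
  FOLLOW[S]={$}  FOLLOW[A]={a}

FOLLOW(A) = ["a"]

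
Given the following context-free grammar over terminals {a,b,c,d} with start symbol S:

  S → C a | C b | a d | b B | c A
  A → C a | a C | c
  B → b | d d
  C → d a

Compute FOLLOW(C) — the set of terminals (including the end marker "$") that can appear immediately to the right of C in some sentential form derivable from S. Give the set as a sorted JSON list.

Compute FIRST by fixpoint:
iter 1:
  A via A→a C: +{a}
  A via A→c: +{c}
  B via B→b: +{b}
  B via B→d d: +{d}
  C via C→d a: +{d}
  S via S→C a: +{d}
  S via S→a d: +{a}
  S via S→b B: +{b}
  S via S→c A: +{c}
  FIRST[S]={a,b,c,d}  FIRST[A]={a,c}  FIRST[B]={b,d}  FIRST[C]={d}
iter 2:
  A via A→C a: +{d}
  FIRST[S]={a,b,c,d}  FIRST[A]={a,c,d}  FIRST[B]={b,d}  FIRST[C]={d}
iter 3: (stable)
  FIRST[S]={a,b,c,d}  FIRST[A]={a,c,d}  FIRST[B]={b,d}  FIRST[C]={d}

FOLLOW sets:
initialize: $ ∈ FOLLOW(S)
[1]
  A→C a: FOLLOW(C) ⊇ FIRST(a) = {a}; new: +{a}
  S→C b: FOLLOW(C) ⊇ FIRST(b) = {b}; new: +{b}
  S→b B: FOLLOW(B) ⊇ FOLLOW(S) ⊇ {$}; new: +{$}
  S→c A: FOLLOW(A) ⊇ FOLLOW(S) ⊇ {$}; new: +{$}
  FOLLOW[S]={$}  FOLLOW[A]={$}  FOLLOW[B]={$}  FOLLOW[C]={a,b}
[2]
  A→a C: FOLLOW(C) ⊇ FOLLOW(A) ⊇ {$}; new: +{$}
  FOLLOW[S]={$}  FOLLOW[A]={$}  FOLLOW[B]={$}  FOLLOW[C]={$,a,b}
[3] — fixpoint
  FOLLOW[S]={$}  FOLLOW[A]={$}  FOLLOW[B]={$}  FOLLOW[C]={$,a,b}

FOLLOW(C) = ["$", "a", "b"]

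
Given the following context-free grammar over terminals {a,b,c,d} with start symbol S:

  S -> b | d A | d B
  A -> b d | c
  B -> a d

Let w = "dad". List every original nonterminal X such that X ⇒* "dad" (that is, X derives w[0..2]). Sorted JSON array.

CNF form of G:
  S -> T1 A | T1 B | b
  A -> T0 T1 | c
  B -> T2 T1
  T0 -> b
  T1 -> d
  T2 -> a

Fill CYK table bottom-up — only the sub-triangle for w[0..2]:
  [0..0]={T1}  "d"  orig:{}
  [1..1]={T2}  "a"  orig:{}
  [2..2]={T1}  "d"  orig:{}
  [0..1]=∅  "da"
  [1..2]={B}  "ad"
  [0..2]={S}  "dad"

Original NTs in T[0,2] deriving "dad": ["S"]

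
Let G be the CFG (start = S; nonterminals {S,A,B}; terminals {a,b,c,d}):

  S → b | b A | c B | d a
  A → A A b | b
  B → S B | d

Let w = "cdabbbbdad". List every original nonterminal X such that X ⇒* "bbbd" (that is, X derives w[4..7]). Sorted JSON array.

CNF form of G:
  S -> T0 A | T1 B | T2 T3 | b
  A -> A X4 | b
  B -> S B | d
  T0 -> b
  T1 -> c
  T2 -> d
  T3 -> a
  X4 -> A T0

CYK fill, restricted to cells inside w[4..7]:
  T[4,4] 'b' = {A,S,T0}  orig:{A,S}
  T[5,5] 'b' = {A,S,T0}  orig:{A,S}
  T[6,6] 'b' = {A,S,T0}  orig:{A,S}
  T[7,7] 'd' = {B,T2}  orig:{B}
  T[4,5] 'bb' = {S,X4}  orig:{S}
  T[5,6] 'bb' = {S,X4}  orig:{S}
  T[6,7] 'bd' = {B}
  T[4,6] 'bbb' = {A}
  T[5,7] 'bbd' = {B}
  T[4,7] 'bbbd' = {B}

Original NTs in T[4,7] deriving "bbbd": ["B"]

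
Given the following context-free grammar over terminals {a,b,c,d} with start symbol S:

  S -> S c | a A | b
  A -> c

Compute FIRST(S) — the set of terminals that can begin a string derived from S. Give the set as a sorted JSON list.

Compute FIRST by fixpoint:
iter 1:
  A via A→c: +{c}
  S via S→a A: +{a}
  S via S→b: +{b}
  S: {a,b}  A: {c}
iter 2: (stable)
  S: {a,b}  A: {c}

FIRST(S) = ["a", "b"]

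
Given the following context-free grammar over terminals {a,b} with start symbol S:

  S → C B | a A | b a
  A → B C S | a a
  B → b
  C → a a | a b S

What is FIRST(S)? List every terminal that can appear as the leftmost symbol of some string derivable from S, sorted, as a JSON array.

Compute FIRST by fixpoint:
pass 1:
  A via A→a a: +{a}
  B via B→b: +{b}
  C via C→a a: +{a}
  S via S→C B: +{a}
  S via S→b a: +{b}
  FIRST[S]={a,b}  FIRST[A]={a}  FIRST[B]={b}  FIRST[C]={a}
pass 2:
  A via A→B C S: +{b}
  FIRST[S]={a,b}  FIRST[A]={a,b}  FIRST[B]={b}  FIRST[C]={a}
pass 3: (stable)
  FIRST[S]={a,b}  FIRST[A]={a,b}  FIRST[B]={b}  FIRST[C]={a}

FIRST(S) = ["a", "b"]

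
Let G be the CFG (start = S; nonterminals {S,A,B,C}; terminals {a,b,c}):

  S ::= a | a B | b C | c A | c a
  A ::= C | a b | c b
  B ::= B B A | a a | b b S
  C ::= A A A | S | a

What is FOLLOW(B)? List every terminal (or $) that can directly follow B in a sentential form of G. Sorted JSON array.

Compute FIRST by fixpoint:
iter 1:
  A via A→a b: +{a}
  A via A→c b: +{c}
  B via B→a a: +{a}
  B via B→b b S: +{b}
  C via C→A A A: +{a,c}
  S via S→a: +{a}
  S via S→b C: +{b}
  S via S→c A: +{c}
  S: {a,b,c}  A: {a,c}  B: {a,b}  C: {a,c}
iter 2:
  C via C→S: +{b}
  S: {a,b,c}  A: {a,c}  B: {a,b}  C: {a,b,c}
iter 3:
  A via A→C: +{b}
  S: {a,b,c}  A: {a,b,c}  B: {a,b}  C: {a,b,c}
iter 4: — fixpoint
  S: {a,b,c}  A: {a,b,c}  B: {a,b}  C: {a,b,c}

Compute FOLLOW by fixpoint:
FOLLOW(S) := {$}
pass 1:
  B→B B A: FOLLOW(B) ⊇ FIRST(B) = {a,b}; new: +{a,b}
  B→B B A: FOLLOW(B) ⊇ FIRST(A) = {a,b,c}; new: +{c}
  B→B B A: FOLLOW(A) ⊇ FOLLOW(B) ⊇ {a,b,c}; new: +{a,b,c}
  B→b b S: FOLLOW(S) ⊇ FOLLOW(B) ⊇ {a,b,c}; new: +{a,b,c}
  S→a B: FOLLOW(B) ⊇ FOLLOW(S) ⊇ {$,a,b,c}; new: +{$}
  S→b C: FOLLOW(C) ⊇ FOLLOW(S) ⊇ {$,a,b,c}; new: +{$,a,b,c}
  S→c A: FOLLOW(A) ⊇ FOLLOW(S) ⊇ {$,a,b,c}; new: +{$}
  FOLLOW(S)={$,a,b,c}  FOLLOW(A)={$,a,b,c}  FOLLOW(B)={$,a,b,c}  FOLLOW(C)={$,a,b,c}
pass 2: (no change)
  FOLLOW(S)={$,a,b,c}  FOLLOW(A)={$,a,b,c}  FOLLOW(B)={$,a,b,c}  FOLLOW(C)={$,a,b,c}

FOLLOW(B) = ["$", "a", "b", "c"]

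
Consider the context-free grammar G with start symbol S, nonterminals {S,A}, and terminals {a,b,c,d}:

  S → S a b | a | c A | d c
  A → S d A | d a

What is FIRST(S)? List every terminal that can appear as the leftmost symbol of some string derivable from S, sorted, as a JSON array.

FIRST sets, iterate to fixpoint:
[1]
  A via A→d a: +{d}
  S via S→a: +{a}
  S via S→c A: +{c}
  S via S→d c: +{d}
  S: {a,c,d}  A: {d}
[2]
  A via A→S d A: +{a,c}
  S: {a,c,d}  A: {a,c,d}
[3] done
  S: {a,c,d}  A: {a,c,d}

FIRST(S) = ["a", "c", "d"]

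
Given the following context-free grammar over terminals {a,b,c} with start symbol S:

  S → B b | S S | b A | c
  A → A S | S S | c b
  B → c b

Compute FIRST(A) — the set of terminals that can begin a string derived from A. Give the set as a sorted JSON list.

FIRST sets, iterate to fixpoint:
iter 1:
  A via A→c b: +{c}
  B via B→c b: +{c}
  S via S→B b: +{c}
  S via S→b A: +{b}
  S: {b,c}  A: {c}  B: {c}
iter 2:
  A via A→S S: +{b}
  S: {b,c}  A: {b,c}  B: {c}
iter 3: — fixpoint
  S: {b,c}  A: {b,c}  B: {c}

FIRST(A) = ["b", "c"]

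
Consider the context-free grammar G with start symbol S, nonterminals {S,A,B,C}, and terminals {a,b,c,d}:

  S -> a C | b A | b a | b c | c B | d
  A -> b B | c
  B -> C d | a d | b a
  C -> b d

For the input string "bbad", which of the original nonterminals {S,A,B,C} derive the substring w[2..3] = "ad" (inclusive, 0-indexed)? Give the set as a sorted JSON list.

CNF form of G:
  S -> T0 A | T0 T2 | T0 T3 | T2 C | T3 B | d
  A -> T0 B | c
  B -> C T1 | T0 T2 | T2 T1
  C -> T0 T1
  T0 -> b
  T1 -> d
  T2 -> a
  T3 -> c

CYK fill, restricted to cells inside w[2..3]:
  cell(2,2) a: {T2}  orig:{}
  cell(3,3) d: {S,T1}  orig:{S}
  cell(2,3) ad: {B}

Original NTs in T[2,3] deriving "ad": ["B"]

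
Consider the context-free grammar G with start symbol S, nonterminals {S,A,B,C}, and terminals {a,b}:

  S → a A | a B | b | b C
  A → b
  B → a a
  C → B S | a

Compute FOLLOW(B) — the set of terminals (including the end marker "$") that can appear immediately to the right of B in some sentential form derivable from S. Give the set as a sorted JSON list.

Compute FIRST by fixpoint:
round 1:
  A via A→b: +{b}
  B via B→a a: +{a}
  C via C→B S: +{a}
  S via S→a A: +{a}
  S via S→b: +{b}
  S: {a,b}  A: {b}  B: {a}  C: {a}
round 2: — fixpoint
  S: {a,b}  A: {b}  B: {a}  C: {a}

FOLLOW sets:
FOLLOW(S) := {$}
round 1:
  C→B S: FOLLOW(B) ⊇ FIRST(S) = {a,b}; new: +{a,b}
  S→a A: FOLLOW(A) ⊇ FOLLOW(S) ⊇ {$}; new: +{$}
  S→a B: FOLLOW(B) ⊇ FOLLOW(S) ⊇ {$}; new: +{$}
  S→b C: FOLLOW(C) ⊇ FOLLOW(S) ⊇ {$}; new: +{$}
  FOLLOW[S]={$}  FOLLOW[A]={$}  FOLLOW[B]={$,a,b}  FOLLOW[C]={$}
round 2: (stable)
  FOLLOW[S]={$}  FOLLOW[A]={$}  FOLLOW[B]={$,a,b}  FOLLOW[C]={$}

FOLLOW(B) = ["$", "a", "b"]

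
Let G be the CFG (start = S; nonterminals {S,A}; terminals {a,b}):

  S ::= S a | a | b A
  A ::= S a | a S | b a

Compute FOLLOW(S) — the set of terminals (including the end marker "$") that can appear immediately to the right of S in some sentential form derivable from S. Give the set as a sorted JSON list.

FIRST sets, iterate to fixpoint:
round 1:
  A via A→a S: +{a}
  A via A→b a: +{b}
  S via S→a: +{a}
  S via S→b A: +{b}
  S: {a,b}  A: {a,b}
round 2: (stable)
  S: {a,b}  A: {a,b}

FOLLOW sets:
seed FOLLOW(S) with $
[1]
  A→S a: FOLLOW(S) ⊇ FIRST(a) = {a}; new: +{a}
  S→b A: FOLLOW(A) ⊇ FOLLOW(S) ⊇ {$,a}; new: +{$,a}
  FOLLOW[S]={$,a}  FOLLOW[A]={$,a}
[2] done
  FOLLOW[S]={$,a}  FOLLOW[A]={$,a}

FOLLOW(S) = ["$", "a"]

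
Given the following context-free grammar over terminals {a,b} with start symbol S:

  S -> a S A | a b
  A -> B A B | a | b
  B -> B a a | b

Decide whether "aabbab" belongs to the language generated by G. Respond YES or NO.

Convert to CNF:
  S -> T0 T1 | T0 X4
  A -> B X2 | a | b
  B -> B X3 | b
  T0 -> a
  T1 -> b
  X2 -> A B
  X3 -> T0 T0
  X4 -> S A

CYK table (by increasing span):
  cell(0,0) a: {A,T0}  orig:{A}
  cell(1,1) a: {A,T0}  orig:{A}
  cell(2,2) b: {A,B,T1}  orig:{A,B}
  cell(3,3) b: {A,B,T1}  orig:{A,B}
  cell(4,4) a: {A,T0}  orig:{A}
  cell(5,5) b: {A,B,T1}  orig:{A,B}
  cell(0,1) aa: {X3}  orig:{}
  cell(1,2) ab: {S,X2}  orig:{S}
  cell(2,3) bb: {X2}  orig:{}
  cell(3,4) ba: ∅
  cell(4,5) ab: {S,X2}  orig:{S}
  cell(0,2) aab: ∅
  cell(1,3) abb: {X4}  orig:{}
  cell(2,4) bba: ∅
  cell(3,5) bab: {A}
  cell(0,3) aabb: {S}
  cell(1,4) abba: ∅
  cell(2,5) bbab: ∅
  cell(0,4) aabba: {X4}  orig:{}
  cell(1,5) abbab: {X4}  orig:{}
  cell(0,5) aabbab: {S}

S ∈ T[0,5] ⇒ YES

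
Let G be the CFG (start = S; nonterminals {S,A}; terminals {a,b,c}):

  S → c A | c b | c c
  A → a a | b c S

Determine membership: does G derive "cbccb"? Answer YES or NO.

Convert to CNF:
  S -> T2 A | T2 T1 | T2 T2
  A -> T0 T0 | T1 X3
  T0 -> a
  T1 -> b
  T2 -> c
  X3 -> T2 S

CYK fill:
  T[0,0] 'c' = {T2}  orig:{}
  T[1,1] 'b' = {T1}  orig:{}
  T[2,2] 'c' = {T2}  orig:{}
  T[3,3] 'c' = {T2}  orig:{}
  T[4,4] 'b' = {T1}  orig:{}
  T[0,1] 'cb' = {S}
  T[1,2] 'bc' = ∅
  T[2,3] 'cc' = {S}
  T[3,4] 'cb' = {S}
  T[0,2] 'cbc' = ∅
  T[1,3] 'bcc' = ∅
  T[2,4] 'ccb' = {X3}  orig:{}
  T[0,3] 'cbcc' = ∅
  T[1,4] 'bccb' = {A}
  T[0,4] 'cbccb' = {S}

S ∈ T[0,4] ⇒ YES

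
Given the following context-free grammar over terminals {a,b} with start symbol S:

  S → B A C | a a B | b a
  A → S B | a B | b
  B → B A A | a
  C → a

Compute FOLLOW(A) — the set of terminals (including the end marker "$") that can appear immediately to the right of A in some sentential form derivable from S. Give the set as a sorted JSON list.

Compute FIRST by fixpoint:
round 1:
  A via A→a B: +{a}
  A via A→b: +{b}
  B via B→a: +{a}
  C via C→a: +{a}
  S via S→B A C: +{a}
  S via S→b a: +{b}
  S: {a,b}  A: {a,b}  B: {a}  C: {a}
round 2: (no change)
  S: {a,b}  A: {a,b}  B: {a}  C: {a}

FOLLOW sets:
seed FOLLOW(S) with $
round 1:
  A→S B: FOLLOW(S) ⊇ FIRST(B) = {a}; new: +{a}
  B→B A A: FOLLOW(B) ⊇ FIRST(A) = {a,b}; new: +{a,b}
  B→B A A: FOLLOW(A) ⊇ FIRST(A) = {a,b}; new: +{a,b}
  S→B A C: FOLLOW(C) ⊇ FOLLOW(S) ⊇ {$,a}; new: +{$,a}
  S→a a B: FOLLOW(B) ⊇ FOLLOW(S) ⊇ {$,a}; new: +{$}
  S: {$,a}  A: {a,b}  B: {$,a,b}  C: {$,a}
round 2:
  B→B A A: FOLLOW(A) ⊇ FOLLOW(B) ⊇ {$,a,b}; new: +{$}
  S: {$,a}  A: {$,a,b}  B: {$,a,b}  C: {$,a}
round 3: done
  S: {$,a}  A: {$,a,b}  B: {$,a,b}  C: {$,a}

FOLLOW(A) = ["$", "a", "b"]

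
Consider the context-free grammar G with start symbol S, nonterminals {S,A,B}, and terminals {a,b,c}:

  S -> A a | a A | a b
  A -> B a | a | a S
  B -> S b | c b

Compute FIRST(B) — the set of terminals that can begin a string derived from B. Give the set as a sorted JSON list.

FIRST iteration:
pass 1:
  A via A→a: +{a}
  B via B→c b: +{c}
  S via S→A a: +{a}
  FIRST(S)={a}  FIRST(A)={a}  FIRST(B)={c}
pass 2:
  A via A→B a: +{c}
  B via B→S b: +{a}
  S via S→A a: +{c}
  FIRST(S)={a,c}  FIRST(A)={a,c}  FIRST(B)={a,c}
pass 3: (no change)
  FIRST(S)={a,c}  FIRST(A)={a,c}  FIRST(B)={a,c}

FIRST(B) = ["a", "c"]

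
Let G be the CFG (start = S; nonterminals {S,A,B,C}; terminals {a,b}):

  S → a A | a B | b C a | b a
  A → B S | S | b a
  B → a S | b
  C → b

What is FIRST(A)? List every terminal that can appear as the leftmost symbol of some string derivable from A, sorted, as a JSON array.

FIRST iteration:
iter 1:
  A via A→b a: +{b}
  B via B→a S: +{a}
  B via B→b: +{b}
  C via C→b: +{b}
  S via S→a A: +{a}
  S via S→b C a: +{b}
  S: {a,b}  A: {b}  B: {a,b}  C: {b}
iter 2:
  A via A→B S: +{a}
  S: {a,b}  A: {a,b}  B: {a,b}  C: {b}
iter 3: — fixpoint
  S: {a,b}  A: {a,b}  B: {a,b}  C: {b}

FIRST(A) = ["a", "b"]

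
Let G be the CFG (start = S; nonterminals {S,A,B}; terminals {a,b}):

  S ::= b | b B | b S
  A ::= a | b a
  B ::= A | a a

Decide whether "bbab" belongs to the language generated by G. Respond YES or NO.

CNF form of G:
  S -> T0 B | T0 S | b
  A -> T0 T1 | a
  B -> T0 T1 | T1 T1 | a
  T0 -> b
  T1 -> a

CYK table (by increasing span):
  cell(0,0) b: {S,T0}  orig:{S}
  cell(1,1) b: {S,T0}  orig:{S}
  cell(2,2) a: {A,B,T1}  orig:{A,B}
  cell(3,3) b: {S,T0}  orig:{S}
  cell(0,1) bb: {S}
  cell(1,2) ba: {A,B,S}
  cell(2,3) ab: ∅
  cell(0,2) bba: {S}
  cell(1,3) bab: ∅
  cell(0,3) bbab: ∅

S ∉ T[0,3] ⇒ NO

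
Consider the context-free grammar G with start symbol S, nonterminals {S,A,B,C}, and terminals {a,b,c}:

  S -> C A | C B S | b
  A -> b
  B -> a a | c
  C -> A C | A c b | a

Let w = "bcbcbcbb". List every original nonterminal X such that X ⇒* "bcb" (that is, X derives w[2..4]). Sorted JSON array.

CNF form of G:
  S -> C A | C X4 | b
  A -> b
  B -> T0 T0 | c
  C -> A C | A X3 | a
  T0 -> a
  T1 -> c
  T2 -> b
  X3 -> T1 T2
  X4 -> B S

CYK table (by increasing span) — only the sub-triangle for w[2..4]:
  T[2,2] 'b' = {A,S,T2}  orig:{A,S}
  T[3,3] 'c' = {B,T1}  orig:{B}
  T[4,4] 'b' = {A,S,T2}  orig:{A,S}
  T[2,3] 'bc' = ∅
  T[3,4] 'cb' = {X3,X4}  orig:{}
  T[2,4] 'bcb' = {C}

Original NTs in T[2,4] deriving "bcb": ["C"]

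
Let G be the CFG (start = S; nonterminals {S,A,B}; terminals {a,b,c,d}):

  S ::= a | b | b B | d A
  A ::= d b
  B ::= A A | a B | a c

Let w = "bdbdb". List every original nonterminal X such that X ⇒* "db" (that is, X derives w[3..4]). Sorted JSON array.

Convert to CNF:
  S -> T0 A | T1 B | a | b
  A -> T0 T1
  B -> A A | T2 B | T2 T3
  T0 -> d
  T1 -> b
  T2 -> a
  T3 -> c

CYK table (by increasing span) (cells [i..j] with 3 ≤ i ≤ j ≤ 4 only):
  cell(3,3) d: {T0}  orig:{}
  cell(4,4) b: {S,T1}  orig:{S}
  cell(3,4) db: {A}

Original NTs in T[3,4] deriving "db": ["A"]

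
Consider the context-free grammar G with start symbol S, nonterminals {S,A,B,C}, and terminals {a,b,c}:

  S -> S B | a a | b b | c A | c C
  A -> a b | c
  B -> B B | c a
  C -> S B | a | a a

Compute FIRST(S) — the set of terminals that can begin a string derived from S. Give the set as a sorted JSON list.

FIRST sets, iterate to fixpoint:
round 1:
  A via A→a b: +{a}
  A via A→c: +{c}
  B via B→c a: +{c}
  C via C→a: +{a}
  S via S→a a: +{a}
  S via S→b b: +{b}
  S via S→c A: +{c}
  FIRST[S]={a,b,c}  FIRST[A]={a,c}  FIRST[B]={c}  FIRST[C]={a}
round 2:
  C via C→S B: +{b,c}
  FIRST[S]={a,b,c}  FIRST[A]={a,c}  FIRST[B]={c}  FIRST[C]={a,b,c}
round 3: done
  FIRST[S]={a,b,c}  FIRST[A]={a,c}  FIRST[B]={c}  FIRST[C]={a,b,c}

FIRST(S) = ["a", "b", "c"]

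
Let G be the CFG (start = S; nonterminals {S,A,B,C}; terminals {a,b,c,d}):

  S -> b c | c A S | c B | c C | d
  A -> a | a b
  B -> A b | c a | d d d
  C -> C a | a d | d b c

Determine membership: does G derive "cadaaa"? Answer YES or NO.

CNF form of G:
  S -> T1 T2 | T2 B | T2 C | T2 X6 | d
  A -> T0 T1 | a
  B -> A T1 | T2 T0 | T3 X4
  C -> C T0 | T0 T3 | T3 X5
  T0 -> a
  T1 -> b
  T2 -> c
  T3 -> d
  X4 -> T3 T3
  X5 -> T1 T2
  X6 -> A S

CYK fill:
  [0..0]={T2}  "c"  orig:{}
  [1..1]={A,T0}  "a"  orig:{A}
  [2..2]={S,T3}  "d"  orig:{S}
  [3..3]={A,T0}  "a"  orig:{A}
  [4..4]={A,T0}  "a"  orig:{A}
  [5..5]={A,T0}  "a"  orig:{A}
  [0..1]={B}  "ca"
  [1..2]={C,X6}  "ad"  orig:{C}
  [2..3]=∅  "da"
  [3..4]=∅  "aa"
  [4..5]=∅  "aa"
  [0..2]={S}  "cad"
  [1..3]={C}  "ada"
  [2..4]=∅  "daa"
  [3..5]=∅  "aaa"
  [0..3]={S}  "cada"
  [1..4]={C}  "adaa"
  [2..5]=∅  "daaa"
  [0..4]={S}  "cadaa"
  [1..5]={C}  "adaaa"
  [0..5]={S}  "cadaaa"

S ∈ T[0,5] ⇒ YES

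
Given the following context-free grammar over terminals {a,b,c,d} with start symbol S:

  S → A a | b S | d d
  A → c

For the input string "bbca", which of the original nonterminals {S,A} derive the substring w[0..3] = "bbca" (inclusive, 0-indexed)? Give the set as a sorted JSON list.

CNF form of G:
  S -> A T0 | T1 S | T2 T2
  A -> c
  T0 -> a
  T1 -> b
  T2 -> d

Fill CYK table bottom-up (cells [i..j] with 0 ≤ i ≤ j ≤ 3 only):
  cell(0,0) b: {T1}  orig:{}
  cell(1,1) b: {T1}  orig:{}
  cell(2,2) c: {A}
  cell(3,3) a: {T0}  orig:{}
  cell(0,1) bb: ∅
  cell(1,2) bc: ∅
  cell(2,3) ca: {S}
  cell(0,2) bbc: ∅
  cell(1,3) bca: {S}
  cell(0,3) bbca: {S}

Original NTs in T[0,3] deriving "bbca": ["S"]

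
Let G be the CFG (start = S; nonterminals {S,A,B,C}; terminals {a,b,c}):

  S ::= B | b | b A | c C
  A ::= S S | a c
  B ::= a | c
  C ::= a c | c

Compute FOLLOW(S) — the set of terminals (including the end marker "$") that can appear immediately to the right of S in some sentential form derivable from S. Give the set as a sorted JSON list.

Compute FIRST by fixpoint:
round 1:
  A via A→a c: +{a}
  B via B→a: +{a}
  B via B→c: +{c}
  C via C→a c: +{a}
  C via C→c: +{c}
  S via S→B: +{a,c}
  S via S→b: +{b}
  S: {a,b,c}  A: {a}  B: {a,c}  C: {a,c}
round 2:
  A via A→S S: +{b,c}
  S: {a,b,c}  A: {a,b,c}  B: {a,c}  C: {a,c}
round 3: — fixpoint
  S: {a,b,c}  A: {a,b,c}  B: {a,c}  C: {a,c}

Compute FOLLOW by fixpoint:
FOLLOW(S) := {$}
[1]
  A→S S: FOLLOW(S) ⊇ FIRST(S) = {a,b,c}; new: +{a,b,c}
  S→B: FOLLOW(B) ⊇ FOLLOW(S) ⊇ {$,a,b,c}; new: +{$,a,b,c}
  S→b A: FOLLOW(A) ⊇ FOLLOW(S) ⊇ {$,a,b,c}; new: +{$,a,b,c}
  S→c C: FOLLOW(C) ⊇ FOLLOW(S) ⊇ {$,a,b,c}; new: +{$,a,b,c}
  FOLLOW[S]={$,a,b,c}  FOLLOW[A]={$,a,b,c}  FOLLOW[B]={$,a,b,c}  FOLLOW[C]={$,a,b,c}
[2] done
  FOLLOW[S]={$,a,b,c}  FOLLOW[A]={$,a,b,c}  FOLLOW[B]={$,a,b,c}  FOLLOW[C]={$,a,b,c}

FOLLOW(S) = ["$", "a", "b", "c"]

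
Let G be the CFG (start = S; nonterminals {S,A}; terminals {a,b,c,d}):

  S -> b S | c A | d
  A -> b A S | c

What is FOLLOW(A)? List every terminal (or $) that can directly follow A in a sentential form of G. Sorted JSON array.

Compute FIRST by fixpoint:
round 1:
  A via A→b A S: +{b}
  A via A→c: +{c}
  S via S→b S: +{b}
  S via S→c A: +{c}
  S via S→d: +{d}
  FIRST(S)={b,c,d}  FIRST(A)={b,c}
round 2: done
  FIRST(S)={b,c,d}  FIRST(A)={b,c}

Compute FOLLOW by fixpoint:
seed FOLLOW(S) with $
iter 1:
  A→b A S: FOLLOW(A) ⊇ FIRST(S) = {b,c,d}; new: +{b,c,d}
  A→b A S: FOLLOW(S) ⊇ FOLLOW(A) ⊇ {b,c,d}; new: +{b,c,d}
  S→c A: FOLLOW(A) ⊇ FOLLOW(S) ⊇ {$,b,c,d}; new: +{$}
  FOLLOW(S)={$,b,c,d}  FOLLOW(A)={$,b,c,d}
iter 2: (no change)
  FOLLOW(S)={$,b,c,d}  FOLLOW(A)={$,b,c,d}

FOLLOW(A) = ["$", "b", "c", "d"]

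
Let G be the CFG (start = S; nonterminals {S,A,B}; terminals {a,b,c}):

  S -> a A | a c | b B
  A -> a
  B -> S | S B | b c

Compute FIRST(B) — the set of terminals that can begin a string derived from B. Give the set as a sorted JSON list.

FIRST iteration:
round 1:
  A via A→a: +{a}
  B via B→b c: +{b}
  S via S→a A: +{a}
  S via S→b B: +{b}
  FIRST(S)={a,b}  FIRST(A)={a}  FIRST(B)={b}
round 2:
  B via B→S: +{a}
  FIRST(S)={a,b}  FIRST(A)={a}  FIRST(B)={a,b}
round 3: (no change)
  FIRST(S)={a,b}  FIRST(A)={a}  FIRST(B)={a,b}

FIRST(B) = ["a", "b"]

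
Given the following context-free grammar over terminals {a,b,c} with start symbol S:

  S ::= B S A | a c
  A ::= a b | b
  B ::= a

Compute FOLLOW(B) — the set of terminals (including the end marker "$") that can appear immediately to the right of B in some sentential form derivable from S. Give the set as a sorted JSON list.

Compute FIRST by fixpoint:
iter 1:
  A via A→a b: +{a}
  A via A→b: +{b}
  B via B→a: +{a}
  S via S→B S A: +{a}
  FIRST[S]={a}  FIRST[A]={a,b}  FIRST[B]={a}
iter 2: — fixpoint
  FIRST[S]={a}  FIRST[A]={a,b}  FIRST[B]={a}

Compute FOLLOW by fixpoint:
FOLLOW(S) := {$}
[1]
  S→B S A: FOLLOW(B) ⊇ FIRST(S) = {a}; new: +{a}
  S→B S A: FOLLOW(S) ⊇ FIRST(A) = {a,b}; new: +{a,b}
  S→B S A: FOLLOW(A) ⊇ FOLLOW(S) ⊇ {$,a,b}; new: +{$,a,b}
  FOLLOW[S]={$,a,b}  FOLLOW[A]={$,a,b}  FOLLOW[B]={a}
[2] done
  FOLLOW[S]={$,a,b}  FOLLOW[A]={$,a,b}  FOLLOW[B]={a}

FOLLOW(B) = ["a"]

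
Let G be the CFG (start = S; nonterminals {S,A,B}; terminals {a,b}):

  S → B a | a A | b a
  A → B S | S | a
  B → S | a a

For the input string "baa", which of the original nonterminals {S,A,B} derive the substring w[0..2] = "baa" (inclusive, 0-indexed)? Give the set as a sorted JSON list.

CNF form of G:
  S -> B T0 | T0 A | T1 T0
  A -> B S | B T0 | T0 A | T1 T0 | a
  B -> B T0 | T0 A | T0 T0 | T1 T0
  T0 -> a
  T1 -> b

CYK table (by increasing span) — only the sub-triangle for w[0..2]:
  cell(0,0) b: {T1}  orig:{}
  cell(1,1) a: {A,T0}  orig:{A}
  cell(2,2) a: {A,T0}  orig:{A}
  cell(0,1) ba: {A,B,S}
  cell(1,2) aa: {A,B,S}
  cell(0,2) baa: {A,B,S}

Original NTs in T[0,2] deriving "baa": ["A", "B", "S"]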